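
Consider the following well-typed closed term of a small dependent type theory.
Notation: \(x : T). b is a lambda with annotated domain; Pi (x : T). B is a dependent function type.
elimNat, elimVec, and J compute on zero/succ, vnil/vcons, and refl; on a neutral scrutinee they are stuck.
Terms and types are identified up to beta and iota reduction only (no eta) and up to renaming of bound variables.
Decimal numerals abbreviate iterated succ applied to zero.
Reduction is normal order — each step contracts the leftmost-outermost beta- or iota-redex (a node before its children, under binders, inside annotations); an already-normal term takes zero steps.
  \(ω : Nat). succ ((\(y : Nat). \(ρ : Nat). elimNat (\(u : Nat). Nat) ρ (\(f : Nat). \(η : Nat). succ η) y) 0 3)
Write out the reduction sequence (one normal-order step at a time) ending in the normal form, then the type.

reduction (normal order):
  \(ω : Nat). succ ((\(y : Nat). \(ρ : Nat). elimNat (\(u : Nat). Nat) ρ (\(f : Nat). \(η : Nat). succ η) y) 0 3)
  ~> \(ω : Nat). succ ((\(y : Nat). elimNat (\(ρ : Nat). Nat) y (\(u : Nat). \(f : Nat). succ f) 0) 3)
  ~> \(ω : Nat). succ (elimNat (\(y : Nat). Nat) 3 (\(ρ : Nat). \(u : Nat). succ u) 0)
  ~> \(ω : Nat). 4
the term's type:
  Pi (ω : Nat). Nat


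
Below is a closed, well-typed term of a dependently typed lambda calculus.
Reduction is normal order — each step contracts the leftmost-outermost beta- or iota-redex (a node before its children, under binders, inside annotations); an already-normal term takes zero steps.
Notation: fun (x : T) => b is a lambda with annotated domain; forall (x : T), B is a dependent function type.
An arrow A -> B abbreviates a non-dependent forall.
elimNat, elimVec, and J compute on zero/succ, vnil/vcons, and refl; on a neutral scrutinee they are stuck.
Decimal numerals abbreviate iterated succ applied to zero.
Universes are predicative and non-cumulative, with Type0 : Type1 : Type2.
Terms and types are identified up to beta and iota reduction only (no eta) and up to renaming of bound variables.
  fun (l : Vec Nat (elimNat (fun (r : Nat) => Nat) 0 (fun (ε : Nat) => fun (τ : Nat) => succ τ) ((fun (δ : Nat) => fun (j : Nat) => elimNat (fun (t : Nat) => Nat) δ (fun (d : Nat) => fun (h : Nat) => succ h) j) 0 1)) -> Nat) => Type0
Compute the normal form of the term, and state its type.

reduced normal form:
  fun (l : Vec Nat 1 -> Nat) => Type0
type:
  (Vec Nat 1 -> Nat) -> Type1


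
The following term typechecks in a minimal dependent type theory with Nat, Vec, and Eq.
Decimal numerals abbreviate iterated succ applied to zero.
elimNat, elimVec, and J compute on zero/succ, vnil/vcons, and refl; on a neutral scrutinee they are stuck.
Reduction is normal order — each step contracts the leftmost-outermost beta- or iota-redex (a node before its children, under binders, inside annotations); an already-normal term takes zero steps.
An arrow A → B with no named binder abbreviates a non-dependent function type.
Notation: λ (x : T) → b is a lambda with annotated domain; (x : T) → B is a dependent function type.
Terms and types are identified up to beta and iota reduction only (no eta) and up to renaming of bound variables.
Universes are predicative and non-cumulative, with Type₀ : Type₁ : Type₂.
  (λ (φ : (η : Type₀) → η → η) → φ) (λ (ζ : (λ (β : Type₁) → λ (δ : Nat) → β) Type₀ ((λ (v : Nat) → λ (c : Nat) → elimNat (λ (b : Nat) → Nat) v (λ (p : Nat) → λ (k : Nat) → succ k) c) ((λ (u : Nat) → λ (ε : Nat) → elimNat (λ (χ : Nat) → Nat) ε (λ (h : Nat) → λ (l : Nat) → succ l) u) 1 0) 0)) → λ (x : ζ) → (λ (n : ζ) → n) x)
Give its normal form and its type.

reduced normal form:
  λ (φ : Type₀) → λ (η : φ) → η
inferred type:
  (φ : Type₀) → φ → φ
observation: the leftmost-outermost redex is a beta-redex, and normalization takes 4 steps.


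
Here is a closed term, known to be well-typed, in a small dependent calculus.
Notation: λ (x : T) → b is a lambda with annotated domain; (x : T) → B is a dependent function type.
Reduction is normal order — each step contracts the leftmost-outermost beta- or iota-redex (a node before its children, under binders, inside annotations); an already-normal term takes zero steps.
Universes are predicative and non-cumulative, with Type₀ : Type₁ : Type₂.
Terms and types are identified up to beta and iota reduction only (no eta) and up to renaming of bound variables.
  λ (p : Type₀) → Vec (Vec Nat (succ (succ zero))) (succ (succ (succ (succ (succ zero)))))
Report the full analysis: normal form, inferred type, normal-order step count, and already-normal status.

resulting normal form:
  λ (p : Type₀) → Vec (Vec Nat (succ (succ zero))) (succ (succ (succ (succ (succ zero)))))
type:
  (p : Type₀) → Type₀
reduction steps (normal order): 0
term was already normal: yes


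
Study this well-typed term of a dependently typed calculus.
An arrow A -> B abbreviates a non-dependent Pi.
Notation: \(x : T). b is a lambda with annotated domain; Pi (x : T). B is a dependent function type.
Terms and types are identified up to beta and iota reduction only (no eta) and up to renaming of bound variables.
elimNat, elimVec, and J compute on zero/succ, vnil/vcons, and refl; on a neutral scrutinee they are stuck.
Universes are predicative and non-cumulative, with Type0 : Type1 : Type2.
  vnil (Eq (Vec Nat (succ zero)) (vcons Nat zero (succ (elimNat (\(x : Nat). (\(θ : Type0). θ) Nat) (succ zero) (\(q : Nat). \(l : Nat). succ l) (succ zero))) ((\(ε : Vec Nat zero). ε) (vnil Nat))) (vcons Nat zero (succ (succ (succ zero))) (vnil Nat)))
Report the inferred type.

type:
  Vec (Eq (Vec Nat (succ zero)) (vcons Nat zero (succ (succ (succ zero))) (vnil Nat)) (vcons Nat zero (succ (succ (succ zero))) (vnil Nat))) zero


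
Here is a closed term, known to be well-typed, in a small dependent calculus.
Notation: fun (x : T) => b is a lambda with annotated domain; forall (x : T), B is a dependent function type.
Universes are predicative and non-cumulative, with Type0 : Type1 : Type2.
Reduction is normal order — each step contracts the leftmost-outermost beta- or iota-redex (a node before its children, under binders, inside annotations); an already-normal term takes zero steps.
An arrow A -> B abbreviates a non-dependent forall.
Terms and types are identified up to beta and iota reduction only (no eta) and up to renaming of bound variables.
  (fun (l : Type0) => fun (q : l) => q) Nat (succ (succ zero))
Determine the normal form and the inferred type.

resulting normal form:
  succ (succ zero)
the term's type:
  Nat
observation: the first redex contracted is a beta-redex; the normal form is reached in 2 normal-order steps.


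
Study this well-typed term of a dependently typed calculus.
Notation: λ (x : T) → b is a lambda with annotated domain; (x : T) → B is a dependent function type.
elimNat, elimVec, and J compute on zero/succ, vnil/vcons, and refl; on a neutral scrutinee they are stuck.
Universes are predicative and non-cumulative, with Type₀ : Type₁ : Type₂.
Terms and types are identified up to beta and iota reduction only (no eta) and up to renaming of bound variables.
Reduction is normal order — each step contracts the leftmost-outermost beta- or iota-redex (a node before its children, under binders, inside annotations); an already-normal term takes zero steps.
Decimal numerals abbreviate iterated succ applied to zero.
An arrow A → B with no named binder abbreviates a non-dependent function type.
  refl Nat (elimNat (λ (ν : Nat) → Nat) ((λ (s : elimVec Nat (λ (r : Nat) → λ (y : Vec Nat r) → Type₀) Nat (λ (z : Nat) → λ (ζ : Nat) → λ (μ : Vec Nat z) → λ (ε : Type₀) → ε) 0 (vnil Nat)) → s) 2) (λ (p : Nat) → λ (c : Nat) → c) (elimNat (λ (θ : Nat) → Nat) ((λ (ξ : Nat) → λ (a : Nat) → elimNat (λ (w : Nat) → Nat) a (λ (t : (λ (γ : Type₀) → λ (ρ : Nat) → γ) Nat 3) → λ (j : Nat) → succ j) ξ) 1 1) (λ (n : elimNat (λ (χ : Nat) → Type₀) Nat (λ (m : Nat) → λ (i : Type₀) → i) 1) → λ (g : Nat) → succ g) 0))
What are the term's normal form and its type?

resulting normal form:
  refl Nat 2
type:
  Eq Nat 2 2
observation: reduction starts at a beta-redex, and 15 normal-order steps reach the normal form.


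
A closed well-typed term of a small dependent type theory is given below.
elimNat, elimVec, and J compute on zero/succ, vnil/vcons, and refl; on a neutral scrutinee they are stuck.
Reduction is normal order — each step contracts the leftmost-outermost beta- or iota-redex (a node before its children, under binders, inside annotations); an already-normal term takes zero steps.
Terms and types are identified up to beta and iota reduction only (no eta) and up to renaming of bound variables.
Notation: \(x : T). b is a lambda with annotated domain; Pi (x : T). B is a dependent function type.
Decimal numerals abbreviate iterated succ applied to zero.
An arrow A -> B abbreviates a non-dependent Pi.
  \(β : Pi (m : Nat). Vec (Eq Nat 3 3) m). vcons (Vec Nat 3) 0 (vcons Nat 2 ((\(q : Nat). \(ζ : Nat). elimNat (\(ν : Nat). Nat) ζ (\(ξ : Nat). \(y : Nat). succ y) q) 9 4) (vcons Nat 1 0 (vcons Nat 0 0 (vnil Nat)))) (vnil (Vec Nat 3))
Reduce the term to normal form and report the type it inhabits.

normal form:
  \(β : Pi (m : Nat). Vec (Eq Nat 3 3) m). vcons (Vec Nat 3) 0 (vcons Nat 2 13 (vcons Nat 1 0 (vcons Nat 0 0 (vnil Nat)))) (vnil (Vec Nat 3))
the term's type:
  (Pi (β : Nat). Vec (Eq Nat 3 3) β) -> Vec (Vec Nat 3) 1
observation: contracting a beta-redex first, the term normalizes in 30 steps.


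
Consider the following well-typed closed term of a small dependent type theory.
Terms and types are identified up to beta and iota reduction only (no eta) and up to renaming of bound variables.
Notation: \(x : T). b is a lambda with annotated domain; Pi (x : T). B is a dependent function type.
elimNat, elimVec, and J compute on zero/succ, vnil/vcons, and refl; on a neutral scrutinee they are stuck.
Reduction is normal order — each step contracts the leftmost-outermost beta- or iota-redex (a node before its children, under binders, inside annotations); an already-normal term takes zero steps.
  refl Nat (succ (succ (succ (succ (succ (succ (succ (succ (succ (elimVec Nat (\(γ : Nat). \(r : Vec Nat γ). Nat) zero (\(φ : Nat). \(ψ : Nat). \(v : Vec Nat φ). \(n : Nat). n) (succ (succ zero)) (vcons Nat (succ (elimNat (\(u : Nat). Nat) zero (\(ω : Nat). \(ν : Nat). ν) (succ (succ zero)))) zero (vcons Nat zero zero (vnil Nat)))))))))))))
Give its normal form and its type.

resulting normal form:
  refl Nat (succ (succ (succ (succ (succ (succ (succ (succ (succ zero)))))))))
inferred type:
  Eq Nat (succ (succ (succ (succ (succ (succ (succ (succ (succ zero))))))))) (succ (succ (succ (succ (succ (succ (succ (succ (succ zero)))))))))


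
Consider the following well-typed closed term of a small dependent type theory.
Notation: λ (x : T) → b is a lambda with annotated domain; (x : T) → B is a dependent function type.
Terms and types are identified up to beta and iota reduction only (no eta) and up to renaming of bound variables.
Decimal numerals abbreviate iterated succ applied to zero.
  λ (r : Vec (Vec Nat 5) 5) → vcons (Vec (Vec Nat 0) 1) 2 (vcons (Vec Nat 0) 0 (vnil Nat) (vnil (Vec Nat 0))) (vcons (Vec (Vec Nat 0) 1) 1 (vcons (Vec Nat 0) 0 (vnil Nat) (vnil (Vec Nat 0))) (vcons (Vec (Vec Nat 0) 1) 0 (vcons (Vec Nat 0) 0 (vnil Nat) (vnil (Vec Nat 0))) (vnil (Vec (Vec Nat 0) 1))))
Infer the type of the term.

type:
  (r : Vec (Vec Nat 5) 5) → Vec (Vec (Vec Nat 0) 1) 3


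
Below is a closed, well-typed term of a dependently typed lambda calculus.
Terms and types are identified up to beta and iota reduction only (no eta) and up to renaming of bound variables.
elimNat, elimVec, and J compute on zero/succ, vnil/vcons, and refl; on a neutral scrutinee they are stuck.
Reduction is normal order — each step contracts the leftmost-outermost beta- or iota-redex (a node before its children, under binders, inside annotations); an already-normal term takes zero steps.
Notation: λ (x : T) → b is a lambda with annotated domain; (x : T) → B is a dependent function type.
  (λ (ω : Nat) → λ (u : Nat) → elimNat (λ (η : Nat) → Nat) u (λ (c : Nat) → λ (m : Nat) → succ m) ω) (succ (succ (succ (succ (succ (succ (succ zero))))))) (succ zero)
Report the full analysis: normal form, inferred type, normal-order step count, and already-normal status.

resulting normal form:
  succ (succ (succ (succ (succ (succ (succ (succ zero)))))))
the term's type:
  Nat
steps to reach normal form (normal order): 24
already normal: no
first contracted redex: a beta-redex


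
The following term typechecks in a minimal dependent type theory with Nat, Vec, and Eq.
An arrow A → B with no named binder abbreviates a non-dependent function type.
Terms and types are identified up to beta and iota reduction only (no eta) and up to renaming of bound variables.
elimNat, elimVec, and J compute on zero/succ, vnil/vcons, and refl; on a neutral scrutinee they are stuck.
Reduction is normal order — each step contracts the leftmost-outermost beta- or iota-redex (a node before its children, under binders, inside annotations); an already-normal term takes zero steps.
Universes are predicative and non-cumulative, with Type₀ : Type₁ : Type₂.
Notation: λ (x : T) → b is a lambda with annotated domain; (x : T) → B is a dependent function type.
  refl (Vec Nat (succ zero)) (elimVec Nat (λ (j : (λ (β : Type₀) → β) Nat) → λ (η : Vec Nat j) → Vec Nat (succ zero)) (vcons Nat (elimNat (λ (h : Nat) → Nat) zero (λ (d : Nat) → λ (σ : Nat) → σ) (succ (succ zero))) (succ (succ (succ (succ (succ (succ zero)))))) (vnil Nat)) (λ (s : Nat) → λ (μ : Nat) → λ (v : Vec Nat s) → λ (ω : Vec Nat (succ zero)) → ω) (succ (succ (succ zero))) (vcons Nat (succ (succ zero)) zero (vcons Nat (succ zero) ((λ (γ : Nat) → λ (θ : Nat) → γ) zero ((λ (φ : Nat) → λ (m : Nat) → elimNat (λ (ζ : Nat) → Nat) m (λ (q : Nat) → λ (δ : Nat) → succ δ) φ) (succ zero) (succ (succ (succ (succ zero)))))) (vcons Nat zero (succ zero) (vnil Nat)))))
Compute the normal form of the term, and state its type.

reduced normal form:
  refl (Vec Nat (succ zero)) (vcons Nat zero (succ (succ (succ (succ (succ (succ zero)))))) (vnil Nat))
type:
  Eq (Vec Nat (succ zero)) (vcons Nat zero (succ (succ (succ (succ (succ (succ zero)))))) (vnil Nat)) (vcons Nat zero (succ (succ (succ (succ (succ (succ zero)))))) (vnil Nat))
observation: the term reaches its normal form after 23 normal-order steps.


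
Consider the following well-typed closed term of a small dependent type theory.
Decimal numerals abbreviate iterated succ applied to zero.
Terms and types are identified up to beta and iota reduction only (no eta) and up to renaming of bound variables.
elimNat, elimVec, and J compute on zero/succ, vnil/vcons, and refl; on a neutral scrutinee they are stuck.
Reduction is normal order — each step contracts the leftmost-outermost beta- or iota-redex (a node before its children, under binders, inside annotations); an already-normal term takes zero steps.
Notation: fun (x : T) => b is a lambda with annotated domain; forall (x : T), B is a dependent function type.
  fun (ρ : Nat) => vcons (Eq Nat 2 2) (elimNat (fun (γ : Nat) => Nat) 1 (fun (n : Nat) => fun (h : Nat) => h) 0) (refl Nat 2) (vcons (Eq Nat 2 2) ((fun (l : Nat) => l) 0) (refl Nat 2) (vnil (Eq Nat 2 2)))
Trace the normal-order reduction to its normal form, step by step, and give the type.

normal-order reduction:
  fun (ρ : Nat) => vcons (Eq Nat 2 2) (elimNat (fun (γ : Nat) => Nat) 1 (fun (n : Nat) => fun (h : Nat) => h) 0) (refl Nat 2) (vcons (Eq Nat 2 2) ((fun (l : Nat) => l) 0) (refl Nat 2) (vnil (Eq Nat 2 2)))
  ~> fun (ρ : Nat) => vcons (Eq Nat 2 2) 1 (refl Nat 2) (vcons (Eq Nat 2 2) ((fun (γ : Nat) => γ) 0) (refl Nat 2) (vnil (Eq Nat 2 2)))
  ~> fun (ρ : Nat) => vcons (Eq Nat 2 2) 1 (refl Nat 2) (vcons (Eq Nat 2 2) 0 (refl Nat 2) (vnil (Eq Nat 2 2)))
type:
  forall (ρ : Nat), Vec (Eq Nat 2 2) 2


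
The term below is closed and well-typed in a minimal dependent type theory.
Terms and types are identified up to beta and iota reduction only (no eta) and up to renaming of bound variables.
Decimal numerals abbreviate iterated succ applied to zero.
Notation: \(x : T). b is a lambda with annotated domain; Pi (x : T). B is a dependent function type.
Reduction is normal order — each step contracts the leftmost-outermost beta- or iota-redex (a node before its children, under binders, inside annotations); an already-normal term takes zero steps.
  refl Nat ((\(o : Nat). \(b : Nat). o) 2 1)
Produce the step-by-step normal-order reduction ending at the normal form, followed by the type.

reduction (normal order):
  refl Nat ((\(o : Nat). \(b : Nat). o) 2 1)
  ~> refl Nat ((\(o : Nat). 2) 1)
  ~> refl Nat 2
the term's type:
  Eq Nat 2 2


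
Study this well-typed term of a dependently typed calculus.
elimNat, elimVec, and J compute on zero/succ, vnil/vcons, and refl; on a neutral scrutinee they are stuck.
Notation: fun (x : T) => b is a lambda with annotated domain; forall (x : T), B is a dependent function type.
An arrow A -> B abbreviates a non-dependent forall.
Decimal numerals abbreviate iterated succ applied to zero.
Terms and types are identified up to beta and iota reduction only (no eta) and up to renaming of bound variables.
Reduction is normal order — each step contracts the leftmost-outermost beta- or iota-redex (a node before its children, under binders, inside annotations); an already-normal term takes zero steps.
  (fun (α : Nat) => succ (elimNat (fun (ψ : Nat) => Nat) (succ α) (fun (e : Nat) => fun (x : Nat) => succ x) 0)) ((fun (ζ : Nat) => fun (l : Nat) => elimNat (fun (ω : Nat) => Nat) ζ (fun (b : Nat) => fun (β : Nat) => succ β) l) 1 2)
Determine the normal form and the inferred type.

normal form:
  5
the term's type:
  Nat
observation: normalization takes exactly 11 steps under the normal-order strategy.


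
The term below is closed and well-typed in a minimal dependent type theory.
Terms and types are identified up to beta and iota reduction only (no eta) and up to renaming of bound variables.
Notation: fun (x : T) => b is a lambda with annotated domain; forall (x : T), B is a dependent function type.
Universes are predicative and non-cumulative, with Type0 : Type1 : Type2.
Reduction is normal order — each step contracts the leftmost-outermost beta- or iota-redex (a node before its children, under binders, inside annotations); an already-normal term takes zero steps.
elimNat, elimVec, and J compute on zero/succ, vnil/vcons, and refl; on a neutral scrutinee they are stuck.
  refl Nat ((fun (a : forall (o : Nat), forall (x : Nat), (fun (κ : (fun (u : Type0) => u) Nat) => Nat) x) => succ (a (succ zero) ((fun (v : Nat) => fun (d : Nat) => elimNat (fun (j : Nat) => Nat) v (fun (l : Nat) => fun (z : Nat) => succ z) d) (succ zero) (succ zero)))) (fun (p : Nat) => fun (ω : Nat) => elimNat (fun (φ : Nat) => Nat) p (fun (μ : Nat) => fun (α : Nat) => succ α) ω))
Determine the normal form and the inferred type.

resulting normal form:
  refl Nat (succ (succ (succ (succ zero))))
type:
  Eq Nat (succ (succ (succ (succ zero)))) (succ (succ (succ (succ zero))))
observation: contracting a beta-redex first, the term normalizes in 16 steps.


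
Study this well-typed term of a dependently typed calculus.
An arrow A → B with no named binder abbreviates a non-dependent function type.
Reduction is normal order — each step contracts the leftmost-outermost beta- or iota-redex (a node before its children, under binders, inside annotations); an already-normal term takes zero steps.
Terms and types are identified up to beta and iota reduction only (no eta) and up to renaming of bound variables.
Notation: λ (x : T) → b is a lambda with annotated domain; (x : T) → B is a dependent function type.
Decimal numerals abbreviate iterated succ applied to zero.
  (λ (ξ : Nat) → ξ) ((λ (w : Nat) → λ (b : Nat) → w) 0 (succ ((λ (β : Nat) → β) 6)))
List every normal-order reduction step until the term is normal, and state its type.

normal-order reduction sequence:
  (λ (ξ : Nat) → ξ) ((λ (w : Nat) → λ (b : Nat) → w) 0 (succ ((λ (β : Nat) → β) 6)))
  ~> (λ (ξ : Nat) → λ (w : Nat) → ξ) 0 (succ ((λ (b : Nat) → b) 6))
  ~> (λ (ξ : Nat) → 0) (succ ((λ (w : Nat) → w) 6))
  ~> 0
type:
  Nat


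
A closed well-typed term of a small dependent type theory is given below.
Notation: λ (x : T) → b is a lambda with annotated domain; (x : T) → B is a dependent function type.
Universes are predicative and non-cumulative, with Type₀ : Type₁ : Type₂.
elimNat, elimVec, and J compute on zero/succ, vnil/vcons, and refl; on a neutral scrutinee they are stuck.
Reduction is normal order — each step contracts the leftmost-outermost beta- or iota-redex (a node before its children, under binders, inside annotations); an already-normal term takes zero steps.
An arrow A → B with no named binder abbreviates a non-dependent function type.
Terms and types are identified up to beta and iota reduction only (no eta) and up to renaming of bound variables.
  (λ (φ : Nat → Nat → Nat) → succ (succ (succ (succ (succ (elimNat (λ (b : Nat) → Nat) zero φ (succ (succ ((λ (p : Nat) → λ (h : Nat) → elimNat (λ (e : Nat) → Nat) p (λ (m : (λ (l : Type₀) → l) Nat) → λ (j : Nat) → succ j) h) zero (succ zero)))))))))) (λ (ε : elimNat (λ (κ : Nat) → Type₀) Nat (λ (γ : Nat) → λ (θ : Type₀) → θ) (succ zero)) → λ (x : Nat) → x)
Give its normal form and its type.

reduced normal form:
  succ (succ (succ (succ (succ zero))))
inferred type:
  Nat


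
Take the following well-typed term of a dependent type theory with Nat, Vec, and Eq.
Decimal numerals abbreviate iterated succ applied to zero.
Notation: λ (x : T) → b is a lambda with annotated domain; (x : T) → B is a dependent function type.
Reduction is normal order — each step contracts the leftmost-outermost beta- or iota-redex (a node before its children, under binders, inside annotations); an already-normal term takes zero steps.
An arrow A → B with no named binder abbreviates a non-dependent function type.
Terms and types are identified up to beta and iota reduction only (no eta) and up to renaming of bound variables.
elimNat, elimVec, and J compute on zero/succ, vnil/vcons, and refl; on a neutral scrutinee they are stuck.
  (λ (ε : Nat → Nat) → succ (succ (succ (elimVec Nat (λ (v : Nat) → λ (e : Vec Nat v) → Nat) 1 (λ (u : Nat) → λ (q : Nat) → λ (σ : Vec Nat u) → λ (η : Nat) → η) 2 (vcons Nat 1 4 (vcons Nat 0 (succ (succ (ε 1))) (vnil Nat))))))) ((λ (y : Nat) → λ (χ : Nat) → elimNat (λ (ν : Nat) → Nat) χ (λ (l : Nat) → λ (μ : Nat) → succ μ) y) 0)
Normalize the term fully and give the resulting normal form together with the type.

normal form:
  4
the term's type:
  Nat
observation: the first redex contracted is a beta-redex; the normal form is reached in 12 normal-order steps.


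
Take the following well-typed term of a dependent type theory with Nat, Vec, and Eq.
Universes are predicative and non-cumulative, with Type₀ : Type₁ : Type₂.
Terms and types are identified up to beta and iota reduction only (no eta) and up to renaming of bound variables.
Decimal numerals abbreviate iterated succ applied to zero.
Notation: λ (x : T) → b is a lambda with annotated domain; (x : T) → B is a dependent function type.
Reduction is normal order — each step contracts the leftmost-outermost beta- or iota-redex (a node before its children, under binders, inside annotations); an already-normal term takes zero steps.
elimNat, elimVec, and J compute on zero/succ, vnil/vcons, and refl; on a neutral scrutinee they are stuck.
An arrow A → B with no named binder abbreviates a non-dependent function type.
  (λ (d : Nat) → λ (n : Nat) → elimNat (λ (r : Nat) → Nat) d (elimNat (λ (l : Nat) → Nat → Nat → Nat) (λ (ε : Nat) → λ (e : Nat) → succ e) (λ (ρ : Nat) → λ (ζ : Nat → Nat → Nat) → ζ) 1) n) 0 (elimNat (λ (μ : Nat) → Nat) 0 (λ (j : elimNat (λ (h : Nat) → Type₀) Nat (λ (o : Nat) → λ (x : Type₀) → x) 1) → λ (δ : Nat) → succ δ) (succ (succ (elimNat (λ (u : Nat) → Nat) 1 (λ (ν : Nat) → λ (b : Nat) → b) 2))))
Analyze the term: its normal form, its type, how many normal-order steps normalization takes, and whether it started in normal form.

reduced normal form:
  3
inferred type:
  Nat
steps to reach normal form (normal order): 37
term was already normal: no
first redex: a beta-redex


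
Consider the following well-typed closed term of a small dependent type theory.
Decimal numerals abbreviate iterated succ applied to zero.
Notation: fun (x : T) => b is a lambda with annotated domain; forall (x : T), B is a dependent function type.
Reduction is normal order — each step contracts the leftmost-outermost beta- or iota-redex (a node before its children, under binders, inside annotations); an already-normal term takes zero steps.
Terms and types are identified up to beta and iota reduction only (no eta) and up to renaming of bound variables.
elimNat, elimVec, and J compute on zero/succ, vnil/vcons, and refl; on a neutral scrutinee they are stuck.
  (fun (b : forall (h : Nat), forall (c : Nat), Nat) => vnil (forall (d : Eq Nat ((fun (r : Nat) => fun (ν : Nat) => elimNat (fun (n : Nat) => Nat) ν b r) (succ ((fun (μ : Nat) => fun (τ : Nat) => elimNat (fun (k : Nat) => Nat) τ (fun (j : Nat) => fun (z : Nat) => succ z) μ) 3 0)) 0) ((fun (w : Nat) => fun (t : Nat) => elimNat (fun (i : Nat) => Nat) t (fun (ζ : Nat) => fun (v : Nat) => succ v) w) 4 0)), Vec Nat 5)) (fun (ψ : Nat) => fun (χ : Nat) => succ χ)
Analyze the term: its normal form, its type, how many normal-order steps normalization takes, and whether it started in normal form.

resulting normal form:
  vnil (forall (b : Eq Nat 4 4), Vec Nat 5)
the term's type:
  Vec (forall (b : Eq Nat 4 4), Vec Nat 5) 0
reduction steps (normal order): 43
already normal: no
first contracted redex: a beta-redex


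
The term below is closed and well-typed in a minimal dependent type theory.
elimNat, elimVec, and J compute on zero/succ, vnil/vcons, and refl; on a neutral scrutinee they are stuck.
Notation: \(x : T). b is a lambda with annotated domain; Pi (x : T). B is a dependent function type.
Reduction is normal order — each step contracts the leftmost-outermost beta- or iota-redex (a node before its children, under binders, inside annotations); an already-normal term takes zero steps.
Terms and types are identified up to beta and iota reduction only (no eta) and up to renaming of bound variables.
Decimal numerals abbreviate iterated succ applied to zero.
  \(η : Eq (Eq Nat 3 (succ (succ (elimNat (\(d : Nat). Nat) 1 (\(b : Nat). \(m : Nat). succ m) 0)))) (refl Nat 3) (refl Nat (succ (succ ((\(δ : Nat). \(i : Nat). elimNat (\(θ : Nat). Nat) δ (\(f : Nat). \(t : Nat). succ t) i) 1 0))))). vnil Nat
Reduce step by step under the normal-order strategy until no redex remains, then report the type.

reduction (normal order):
  \(η : Eq (Eq Nat 3 (succ (succ (elimNat (\(d : Nat). Nat) 1 (\(b : Nat). \(m : Nat). succ m) 0)))) (refl Nat 3) (refl Nat (succ (succ ((\(δ : Nat). \(i : Nat). elimNat (\(θ : Nat). Nat) δ (\(f : Nat). \(t : Nat). succ t) i) 1 0))))). vnil Nat
  ~> \(η : Eq (Eq Nat 3 3) (refl Nat 3) (refl Nat (succ (succ ((\(d : Nat). \(b : Nat). elimNat (\(m : Nat). Nat) d (\(δ : Nat). \(i : Nat). succ i) b) 1 0))))). vnil Nat
  ~> \(η : Eq (Eq Nat 3 3) (refl Nat 3) (refl Nat (succ (succ ((\(d : Nat). elimNat (\(b : Nat). Nat) 1 (\(m : Nat). \(δ : Nat). succ δ) d) 0))))). vnil Nat
  ~> \(η : Eq (Eq Nat 3 3) (refl Nat 3) (refl Nat (succ (succ (elimNat (\(d : Nat). Nat) 1 (\(b : Nat). \(m : Nat). succ m) 0))))). vnil Nat
  ~> \(η : Eq (Eq Nat 3 3) (refl Nat 3) (refl Nat 3)). vnil Nat
type:
  Pi (η : Eq (Eq Nat 3 3) (refl Nat 3) (refl Nat 3)). Vec Nat 0


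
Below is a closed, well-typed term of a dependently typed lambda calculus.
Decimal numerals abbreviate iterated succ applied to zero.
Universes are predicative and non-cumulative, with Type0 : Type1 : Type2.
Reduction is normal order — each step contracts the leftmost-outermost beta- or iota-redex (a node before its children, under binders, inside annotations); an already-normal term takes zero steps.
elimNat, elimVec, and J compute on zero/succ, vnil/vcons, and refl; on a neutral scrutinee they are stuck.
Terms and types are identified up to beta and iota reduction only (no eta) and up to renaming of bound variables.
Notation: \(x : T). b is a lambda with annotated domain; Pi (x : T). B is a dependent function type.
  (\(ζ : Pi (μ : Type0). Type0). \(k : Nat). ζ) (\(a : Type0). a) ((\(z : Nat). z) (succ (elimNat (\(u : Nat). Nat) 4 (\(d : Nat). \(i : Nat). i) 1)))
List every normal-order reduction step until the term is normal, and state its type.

normal-order reduction sequence:
  (\(ζ : Pi (μ : Type0). Type0). \(k : Nat). ζ) (\(a : Type0). a) ((\(z : Nat). z) (succ (elimNat (\(u : Nat). Nat) 4 (\(d : Nat). \(i : Nat). i) 1)))
  ~> (\(ζ : Nat). \(μ : Type0). μ) ((\(k : Nat). k) (succ (elimNat (\(a : Nat). Nat) 4 (\(z : Nat). \(u : Nat). u) 1)))
  ~> \(ζ : Type0). ζ
the term's type:
  Pi (ζ : Type0). Type0


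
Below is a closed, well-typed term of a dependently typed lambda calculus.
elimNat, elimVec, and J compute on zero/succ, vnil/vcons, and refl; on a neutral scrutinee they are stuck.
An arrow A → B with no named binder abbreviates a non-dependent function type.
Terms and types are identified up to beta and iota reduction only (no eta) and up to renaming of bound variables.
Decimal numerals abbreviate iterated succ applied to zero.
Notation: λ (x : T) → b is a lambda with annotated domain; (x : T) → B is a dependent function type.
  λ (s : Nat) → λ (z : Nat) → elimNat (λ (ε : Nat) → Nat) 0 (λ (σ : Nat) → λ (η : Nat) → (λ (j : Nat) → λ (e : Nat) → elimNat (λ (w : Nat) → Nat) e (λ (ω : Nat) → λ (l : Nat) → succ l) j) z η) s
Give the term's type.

the term's type:
  Nat → Nat → Nat


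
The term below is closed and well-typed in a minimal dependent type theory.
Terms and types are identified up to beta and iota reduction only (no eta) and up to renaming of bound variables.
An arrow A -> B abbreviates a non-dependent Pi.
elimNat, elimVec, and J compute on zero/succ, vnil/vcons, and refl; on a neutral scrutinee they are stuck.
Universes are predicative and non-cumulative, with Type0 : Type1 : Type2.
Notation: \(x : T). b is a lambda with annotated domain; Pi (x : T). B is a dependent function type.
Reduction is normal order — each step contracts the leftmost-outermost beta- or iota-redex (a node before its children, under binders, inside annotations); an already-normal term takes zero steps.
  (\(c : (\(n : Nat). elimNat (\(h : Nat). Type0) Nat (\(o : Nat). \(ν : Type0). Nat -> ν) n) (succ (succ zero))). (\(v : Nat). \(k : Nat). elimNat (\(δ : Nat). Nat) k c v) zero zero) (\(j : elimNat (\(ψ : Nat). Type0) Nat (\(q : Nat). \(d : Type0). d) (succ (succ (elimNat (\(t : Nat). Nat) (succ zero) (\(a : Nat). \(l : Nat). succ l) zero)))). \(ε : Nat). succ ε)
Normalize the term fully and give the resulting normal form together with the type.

resulting normal form:
  zero
inferred type:
  Nat
observation: 4 normal-order steps separate the term from its normal form.


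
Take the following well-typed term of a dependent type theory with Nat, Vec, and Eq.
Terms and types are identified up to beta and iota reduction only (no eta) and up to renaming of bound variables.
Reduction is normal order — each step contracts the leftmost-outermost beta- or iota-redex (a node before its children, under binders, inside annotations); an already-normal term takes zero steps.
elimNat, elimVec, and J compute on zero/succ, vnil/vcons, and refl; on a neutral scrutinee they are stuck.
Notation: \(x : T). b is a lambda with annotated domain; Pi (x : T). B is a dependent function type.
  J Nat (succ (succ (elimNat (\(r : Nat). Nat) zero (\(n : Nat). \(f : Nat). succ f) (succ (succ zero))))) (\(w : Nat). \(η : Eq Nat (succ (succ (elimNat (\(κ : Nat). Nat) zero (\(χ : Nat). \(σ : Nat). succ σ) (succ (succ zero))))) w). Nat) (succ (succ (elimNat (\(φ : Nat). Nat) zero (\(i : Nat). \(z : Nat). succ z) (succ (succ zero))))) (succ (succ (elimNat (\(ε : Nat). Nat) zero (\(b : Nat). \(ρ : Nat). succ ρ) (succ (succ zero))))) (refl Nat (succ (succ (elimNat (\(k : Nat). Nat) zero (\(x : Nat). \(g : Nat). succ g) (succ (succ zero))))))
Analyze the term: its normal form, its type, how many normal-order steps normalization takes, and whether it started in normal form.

reduced normal form:
  succ (succ (succ (succ zero)))
type:
  Nat
steps to reach normal form (normal order): 8
started in normal form: no
first contracted redex: a J iota-redex


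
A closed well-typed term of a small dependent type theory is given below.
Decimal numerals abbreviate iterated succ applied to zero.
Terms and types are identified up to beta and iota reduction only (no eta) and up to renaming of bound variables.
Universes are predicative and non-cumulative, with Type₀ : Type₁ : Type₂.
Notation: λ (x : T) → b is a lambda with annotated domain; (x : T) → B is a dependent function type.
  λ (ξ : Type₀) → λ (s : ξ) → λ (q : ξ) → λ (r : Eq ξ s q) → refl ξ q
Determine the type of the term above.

the term's type:
  (ξ : Type₀) → (s : ξ) → (q : ξ) → (r : Eq ξ s q) → Eq ξ q q


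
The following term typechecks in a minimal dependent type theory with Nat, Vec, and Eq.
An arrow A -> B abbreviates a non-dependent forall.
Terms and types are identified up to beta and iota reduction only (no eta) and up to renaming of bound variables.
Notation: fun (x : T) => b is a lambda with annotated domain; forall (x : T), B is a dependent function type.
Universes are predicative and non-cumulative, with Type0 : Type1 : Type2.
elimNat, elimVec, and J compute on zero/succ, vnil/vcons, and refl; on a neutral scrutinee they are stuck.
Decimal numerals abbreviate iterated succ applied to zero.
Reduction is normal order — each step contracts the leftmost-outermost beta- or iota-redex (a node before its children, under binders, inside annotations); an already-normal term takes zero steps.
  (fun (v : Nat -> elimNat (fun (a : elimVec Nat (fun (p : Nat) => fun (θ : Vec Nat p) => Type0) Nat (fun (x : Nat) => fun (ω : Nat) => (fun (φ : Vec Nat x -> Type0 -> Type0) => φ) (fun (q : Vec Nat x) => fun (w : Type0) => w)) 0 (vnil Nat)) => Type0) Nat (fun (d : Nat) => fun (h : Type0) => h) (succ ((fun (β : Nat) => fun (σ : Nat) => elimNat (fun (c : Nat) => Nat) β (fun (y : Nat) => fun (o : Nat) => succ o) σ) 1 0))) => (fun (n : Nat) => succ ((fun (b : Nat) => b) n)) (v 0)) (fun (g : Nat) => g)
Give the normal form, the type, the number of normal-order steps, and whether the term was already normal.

reduced normal form:
  1
type:
  Nat
normal-order step count: 4
already normal: no
first contracted redex: a beta-redex


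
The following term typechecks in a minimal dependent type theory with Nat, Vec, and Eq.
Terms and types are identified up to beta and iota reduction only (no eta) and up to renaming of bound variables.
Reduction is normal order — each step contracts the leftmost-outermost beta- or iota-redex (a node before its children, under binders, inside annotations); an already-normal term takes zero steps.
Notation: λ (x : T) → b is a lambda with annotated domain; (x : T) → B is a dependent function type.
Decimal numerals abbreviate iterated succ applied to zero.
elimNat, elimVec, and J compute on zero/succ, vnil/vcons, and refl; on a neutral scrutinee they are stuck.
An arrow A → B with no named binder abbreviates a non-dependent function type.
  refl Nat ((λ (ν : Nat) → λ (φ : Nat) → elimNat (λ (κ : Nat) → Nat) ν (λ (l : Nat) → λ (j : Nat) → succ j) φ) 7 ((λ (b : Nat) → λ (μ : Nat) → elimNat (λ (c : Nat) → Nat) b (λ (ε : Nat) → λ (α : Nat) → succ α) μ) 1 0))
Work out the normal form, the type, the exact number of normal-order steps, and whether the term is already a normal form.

reduced normal form:
  refl Nat 8
inferred type:
  Eq Nat 8 8
normal-order step count: 9
already normal: no
first redex: a beta-redex


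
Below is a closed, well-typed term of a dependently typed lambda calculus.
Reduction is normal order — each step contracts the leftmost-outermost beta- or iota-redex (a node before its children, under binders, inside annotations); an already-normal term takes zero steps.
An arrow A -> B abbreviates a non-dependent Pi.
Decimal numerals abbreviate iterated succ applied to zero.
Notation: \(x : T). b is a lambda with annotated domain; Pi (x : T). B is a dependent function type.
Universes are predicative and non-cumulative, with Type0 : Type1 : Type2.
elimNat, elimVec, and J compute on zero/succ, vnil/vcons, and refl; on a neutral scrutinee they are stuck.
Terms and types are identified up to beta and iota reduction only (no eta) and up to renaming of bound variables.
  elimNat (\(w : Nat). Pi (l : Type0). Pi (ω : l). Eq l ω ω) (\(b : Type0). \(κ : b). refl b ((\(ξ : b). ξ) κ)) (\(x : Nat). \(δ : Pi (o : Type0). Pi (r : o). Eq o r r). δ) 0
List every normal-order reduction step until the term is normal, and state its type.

reduction (normal order):
  elimNat (\(w : Nat). Pi (l : Type0). Pi (ω : l). Eq l ω ω) (\(b : Type0). \(κ : b). refl b ((\(ξ : b). ξ) κ)) (\(x : Nat). \(δ : Pi (o : Type0). Pi (r : o). Eq o r r). δ) 0
  ~> \(w : Type0). \(l : w). refl w ((\(ω : w). ω) l)
  ~> \(w : Type0). \(l : w). refl w l
the term's type:
  Pi (w : Type0). Pi (l : w). Eq w l l


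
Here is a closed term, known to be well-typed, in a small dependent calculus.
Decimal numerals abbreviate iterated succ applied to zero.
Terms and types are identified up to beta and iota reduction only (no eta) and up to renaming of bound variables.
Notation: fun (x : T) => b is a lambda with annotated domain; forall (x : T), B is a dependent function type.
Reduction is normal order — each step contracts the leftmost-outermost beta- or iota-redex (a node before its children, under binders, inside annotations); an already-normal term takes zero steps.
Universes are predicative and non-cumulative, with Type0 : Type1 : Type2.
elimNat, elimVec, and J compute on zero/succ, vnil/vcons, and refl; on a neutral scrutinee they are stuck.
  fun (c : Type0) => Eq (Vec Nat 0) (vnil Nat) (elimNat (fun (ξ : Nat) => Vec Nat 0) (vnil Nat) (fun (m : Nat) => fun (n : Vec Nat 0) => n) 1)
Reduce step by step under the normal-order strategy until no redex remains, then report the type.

normal-order reduction:
  fun (c : Type0) => Eq (Vec Nat 0) (vnil Nat) (elimNat (fun (ξ : Nat) => Vec Nat 0) (vnil Nat) (fun (m : Nat) => fun (n : Vec Nat 0) => n) 1)
  ~> fun (c : Type0) => Eq (Vec Nat 0) (vnil Nat) ((fun (ξ : Nat) => fun (m : Vec Nat 0) => m) 0 (elimNat (fun (n : Nat) => Vec Nat 0) (vnil Nat) (fun (u : Nat) => fun (o : Vec Nat 0) => o) 0))
  ~> fun (c : Type0) => Eq (Vec Nat 0) (vnil Nat) ((fun (ξ : Vec Nat 0) => ξ) (elimNat (fun (m : Nat) => Vec Nat 0) (vnil Nat) (fun (n : Nat) => fun (u : Vec Nat 0) => u) 0))
  ~> fun (c : Type0) => Eq (Vec Nat 0) (vnil Nat) (elimNat (fun (ξ : Nat) => Vec Nat 0) (vnil Nat) (fun (m : Nat) => fun (n : Vec Nat 0) => n) 0)
  ~> fun (c : Type0) => Eq (Vec Nat 0) (vnil Nat) (vnil Nat)
inferred type:
  forall (c : Type0), Type0


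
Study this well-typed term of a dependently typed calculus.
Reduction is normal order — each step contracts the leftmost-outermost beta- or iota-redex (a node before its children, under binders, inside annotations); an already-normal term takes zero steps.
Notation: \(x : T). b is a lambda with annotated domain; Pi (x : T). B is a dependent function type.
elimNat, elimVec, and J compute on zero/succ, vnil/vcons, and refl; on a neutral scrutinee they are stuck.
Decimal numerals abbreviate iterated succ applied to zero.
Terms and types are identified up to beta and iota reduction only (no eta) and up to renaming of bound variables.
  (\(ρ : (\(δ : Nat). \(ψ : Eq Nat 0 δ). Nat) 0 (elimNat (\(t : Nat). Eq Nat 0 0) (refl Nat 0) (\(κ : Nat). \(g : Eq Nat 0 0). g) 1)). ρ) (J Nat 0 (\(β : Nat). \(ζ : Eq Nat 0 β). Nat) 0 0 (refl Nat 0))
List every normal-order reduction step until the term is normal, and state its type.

normal-order reduction:
  (\(ρ : (\(δ : Nat). \(ψ : Eq Nat 0 δ). Nat) 0 (elimNat (\(t : Nat). Eq Nat 0 0) (refl Nat 0) (\(κ : Nat). \(g : Eq Nat 0 0). g) 1)). ρ) (J Nat 0 (\(β : Nat). \(ζ : Eq Nat 0 β). Nat) 0 0 (refl Nat 0))
  ~> J Nat 0 (\(ρ : Nat). \(δ : Eq Nat 0 ρ). Nat) 0 0 (refl Nat 0)
  ~> 0
inferred type:
  Nat
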